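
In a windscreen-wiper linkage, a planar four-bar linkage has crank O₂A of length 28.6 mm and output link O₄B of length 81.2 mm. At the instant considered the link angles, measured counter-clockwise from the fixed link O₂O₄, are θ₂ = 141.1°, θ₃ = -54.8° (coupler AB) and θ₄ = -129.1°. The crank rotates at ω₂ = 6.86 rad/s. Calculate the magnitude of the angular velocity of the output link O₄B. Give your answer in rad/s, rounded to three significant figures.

ω₂ = 6.86 rad/s
Differentiating the loop-closure r₂e^{iθ₂}+r₃e^{iθ₃}=r₁+r₄e^{iθ₄} gives r₂ω₂e^{iθ₂}+r₃ω₃e^{iθ₃}=r₄ω₄e^{iθ₄}.
Eliminating the other unknown: ω₄ = r₂ω₂ sin(θ₂−θ₃) / [r₄ sin(θ₄−θ₃)].
Numerator sine = -0.27396; denominator sine = -0.96269.
Result = 0.0286·6.86·(-0.27396) / (0.0812·(-0.96269)) = +0.6876 rad/s; magnitude 0.6876 rad/s.

0.688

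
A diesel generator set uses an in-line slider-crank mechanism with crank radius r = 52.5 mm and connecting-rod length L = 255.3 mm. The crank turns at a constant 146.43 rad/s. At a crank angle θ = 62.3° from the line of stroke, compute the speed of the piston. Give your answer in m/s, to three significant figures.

ω = 146.4 rad/s
For an in-line slider-crank, x = r cosθ + √(L² − r² sin²θ), so v = −rω sinθ·[1 + r cosθ/√(L² − r² sin²θ)].
With r = 0.0525 m, L = 0.2553 m, θ = 62.3°: √(L² − r² sin²θ) = 0.25103 m.
v = −0.0525·146.4·0.88539·[1 + 0.0525·0.46484/0.25103] = -7.4682 m/s.
|v| = 7.4682 m/s.

7.47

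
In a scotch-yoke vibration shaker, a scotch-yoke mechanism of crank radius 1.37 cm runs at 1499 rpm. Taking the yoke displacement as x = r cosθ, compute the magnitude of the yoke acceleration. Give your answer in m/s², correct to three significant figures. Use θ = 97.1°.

41.7

ω = 157 rad/s (from 1499 rpm).
x = r cosθ ⇒ ẍ = −rω² cosθ (ω constant).
|a| = rω²|cosθ| = 0.0137·(157)²·|cos 97.1°| = 41.726 m/s².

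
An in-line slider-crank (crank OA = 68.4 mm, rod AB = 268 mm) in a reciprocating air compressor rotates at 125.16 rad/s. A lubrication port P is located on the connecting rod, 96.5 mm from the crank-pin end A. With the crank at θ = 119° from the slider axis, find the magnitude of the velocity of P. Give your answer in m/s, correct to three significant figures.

ω = 125.2 rad/s.  Crank-pin speed |V_A| = rω = 8.5609 m/s, perpendicular to OA.
Rod angle: sinφ = −(r/L) sinθ ⇒ φ = -12.898°; ω_rod = −rω cosθ/√(L²−r²sin²θ) = +15.888 rad/s.
V_P = V_A + ω_rod × AP, with AP = 0.0965 m along the rod.
Components: V_Px = −rω sinθ − a·ω_rod·sinφ = -7.1453 m/s;  V_Py = rω cosθ + a·ω_rod·cosφ = -2.656 m/s.
|V_P| = √(V_Px² + V_Py²) = 7.623 m/s.

7.62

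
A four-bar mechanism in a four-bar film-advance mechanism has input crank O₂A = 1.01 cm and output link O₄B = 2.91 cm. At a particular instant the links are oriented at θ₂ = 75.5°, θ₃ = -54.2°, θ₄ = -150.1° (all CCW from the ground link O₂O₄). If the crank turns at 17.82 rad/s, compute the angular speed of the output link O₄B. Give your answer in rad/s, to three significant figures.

ω₂ = 17.82 rad/s
Differentiating the loop-closure r₂e^{iθ₂}+r₃e^{iθ₃}=r₁+r₄e^{iθ₄} gives r₂ω₂e^{iθ₂}+r₃ω₃e^{iθ₃}=r₄ω₄e^{iθ₄}.
Eliminating the other unknown: ω₄ = r₂ω₂ sin(θ₂−θ₃) / [r₄ sin(θ₄−θ₃)].
Numerator sine = +0.76940; denominator sine = -0.99470.
Result = 0.0101·17.82·(+0.76940) / (0.0291·(-0.99470)) = -4.784 rad/s; magnitude 4.784 rad/s.

4.78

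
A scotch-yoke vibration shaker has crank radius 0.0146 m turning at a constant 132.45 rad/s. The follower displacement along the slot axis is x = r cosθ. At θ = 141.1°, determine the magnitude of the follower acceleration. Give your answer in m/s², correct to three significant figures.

199

ω = 132.4 rad/s
x = r cosθ ⇒ ẍ = −rω² cosθ (ω constant).
|a| = rω²|cosθ| = 0.0146·(132.4)²·|cos 141.1°| = 199.33 m/s².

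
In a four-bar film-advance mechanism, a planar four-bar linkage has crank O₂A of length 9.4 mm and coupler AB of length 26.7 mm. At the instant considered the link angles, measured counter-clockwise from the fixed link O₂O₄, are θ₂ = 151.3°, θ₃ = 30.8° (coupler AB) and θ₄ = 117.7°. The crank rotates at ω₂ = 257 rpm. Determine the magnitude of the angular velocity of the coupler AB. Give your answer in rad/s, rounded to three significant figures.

5.25

ω₂ = 26.91 rad/s (from 257 rpm).
Differentiating the loop-closure r₂e^{iθ₂}+r₃e^{iθ₃}=r₁+r₄e^{iθ₄} gives r₂ω₂e^{iθ₂}+r₃ω₃e^{iθ₃}=r₄ω₄e^{iθ₄}.
Eliminating the other unknown: ω₃ = r₂ω₂ sin(θ₄−θ₂) / [r₃ sin(θ₃−θ₄)].
Numerator sine = -0.55339; denominator sine = -0.99854.
Result = 0.0094·26.91·(-0.55339) / (0.0267·(-0.99854)) = +5.2511 rad/s; magnitude 5.2511 rad/s.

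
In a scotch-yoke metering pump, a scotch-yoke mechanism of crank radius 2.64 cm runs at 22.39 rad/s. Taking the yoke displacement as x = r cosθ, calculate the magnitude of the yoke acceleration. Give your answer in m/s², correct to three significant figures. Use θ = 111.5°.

ω = 22.39 rad/s
x = r cosθ ⇒ ẍ = −rω² cosθ (ω constant).
|a| = rω²|cosθ| = 0.0264·(22.39)²·|cos 111.5°| = 4.8505 m/s².

4.85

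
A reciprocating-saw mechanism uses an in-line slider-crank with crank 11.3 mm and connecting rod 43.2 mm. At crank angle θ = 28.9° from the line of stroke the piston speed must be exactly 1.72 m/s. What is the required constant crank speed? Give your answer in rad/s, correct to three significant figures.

For an in-line slider-crank, |v_piston| = rω|sinθ|·[1 + r cosθ/√(L² − r² sin²θ)].
With r = 0.0113 m, L = 0.0432 m, θ = 28.9°: the bracketed kinematic factor |dx/dθ| = 0.0067218 m.
ω = v/|dx/dθ| = 1.72/0.0067218 = 255.88 rad/s.

256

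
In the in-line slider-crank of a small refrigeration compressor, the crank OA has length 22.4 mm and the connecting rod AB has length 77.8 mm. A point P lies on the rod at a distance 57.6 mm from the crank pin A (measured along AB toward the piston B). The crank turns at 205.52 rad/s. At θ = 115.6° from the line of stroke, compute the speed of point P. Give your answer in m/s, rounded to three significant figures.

3.79

ω = 205.5 rad/s.  Crank-pin speed |V_A| = rω = 4.6036 m/s, perpendicular to OA.
Rod angle: sinφ = −(r/L) sinθ ⇒ φ = -15.050°; ω_rod = −rω cosθ/√(L²−r²sin²θ) = +26.476 rad/s.
V_P = V_A + ω_rod × AP, with AP = 0.0576 m along the rod.
Components: V_Px = −rω sinθ − a·ω_rod·sinφ = -3.7557 m/s;  V_Py = rω cosθ + a·ω_rod·cosφ = -0.51647 m/s.
|V_P| = √(V_Px² + V_Py²) = 3.7911 m/s.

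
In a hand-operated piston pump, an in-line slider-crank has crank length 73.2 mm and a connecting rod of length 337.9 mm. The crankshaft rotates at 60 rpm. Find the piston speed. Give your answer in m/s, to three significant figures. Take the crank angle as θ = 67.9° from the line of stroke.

0.462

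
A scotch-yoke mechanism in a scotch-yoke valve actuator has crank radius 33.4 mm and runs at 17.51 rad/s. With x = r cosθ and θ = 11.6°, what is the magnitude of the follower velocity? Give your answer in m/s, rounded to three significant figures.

0.118

ω = 17.51 rad/s
x = r cosθ ⇒ ẋ = −rω sinθ.
|v| = rω|sinθ| = 0.0334·17.51·|sin 11.6°| = 0.1176 m/s.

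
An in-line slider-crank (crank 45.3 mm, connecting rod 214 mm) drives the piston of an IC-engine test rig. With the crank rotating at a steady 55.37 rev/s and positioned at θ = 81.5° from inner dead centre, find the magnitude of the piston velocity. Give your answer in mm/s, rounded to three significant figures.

16100

ω = 2π·55.4 = 347.9 rad/s
For an in-line slider-crank, x = r cosθ + √(L² − r² sin²θ), so v = −rω sinθ·[1 + r cosθ/√(L² − r² sin²θ)].
With r = 0.0453 m, L = 0.214 m, θ = 81.5°: √(L² − r² sin²θ) = 0.20926 m.
v = −0.0453·347.9·0.98902·[1 + 0.0453·0.14781/0.20926] = -16.086 m/s.
|v| = 16.086 m/s = 16086 mm/s.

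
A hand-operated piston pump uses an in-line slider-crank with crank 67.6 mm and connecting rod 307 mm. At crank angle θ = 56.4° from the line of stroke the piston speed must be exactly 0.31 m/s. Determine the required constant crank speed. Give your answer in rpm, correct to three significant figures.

46.8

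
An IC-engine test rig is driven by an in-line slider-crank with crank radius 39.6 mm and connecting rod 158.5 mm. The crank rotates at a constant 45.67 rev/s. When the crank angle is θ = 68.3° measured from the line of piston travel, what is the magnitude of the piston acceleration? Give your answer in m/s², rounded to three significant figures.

604

ω = 2π·45.7 = 287 rad/s
x(θ) = r cosθ + √(L² − r² sin²θ); with ω constant, a = ω²·d²x/dθ².
d²x/dθ² = −r cosθ − r²(cos2θ)/√u − r⁴ sin²2θ/(4u^{3/2}),  u = L² − r² sin²θ = 0.0237685 m².
Substituting r = 0.0396 m, L = 0.1585 m, θ = 68.3°: d²x/dθ² = -0.0073307 m.
a = ω²·d²x/dθ² = (287)²·(-0.0073307) = -603.63 m/s²;  |a| = 603.63 m/s².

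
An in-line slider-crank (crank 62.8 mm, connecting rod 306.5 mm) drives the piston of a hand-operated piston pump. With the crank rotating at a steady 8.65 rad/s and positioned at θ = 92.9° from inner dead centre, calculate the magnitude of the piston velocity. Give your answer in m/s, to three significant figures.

0.537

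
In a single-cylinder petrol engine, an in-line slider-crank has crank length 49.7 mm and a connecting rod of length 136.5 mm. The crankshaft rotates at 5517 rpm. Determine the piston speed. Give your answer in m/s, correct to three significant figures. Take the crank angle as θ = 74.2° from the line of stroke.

30.6

ω = 2π·5517/60 = 577.7 rad/s
For an in-line slider-crank, x = r cosθ + √(L² − r² sin²θ), so v = −rω sinθ·[1 + r cosθ/√(L² − r² sin²θ)].
With r = 0.0497 m, L = 0.1365 m, θ = 74.2°: √(L² − r² sin²θ) = 0.12785 m.
v = −0.0497·577.7·0.96222·[1 + 0.0497·0.27228/0.12785] = -30.553 m/s.
|v| = 30.553 m/s.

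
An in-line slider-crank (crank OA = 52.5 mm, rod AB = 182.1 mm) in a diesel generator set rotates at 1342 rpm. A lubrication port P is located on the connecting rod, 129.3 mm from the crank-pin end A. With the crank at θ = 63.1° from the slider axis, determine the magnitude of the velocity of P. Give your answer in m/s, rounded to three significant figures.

ω = 140.5 rad/s.  Crank-pin speed |V_A| = rω = 7.378 m/s, perpendicular to OA.
Rod angle: sinφ = −(r/L) sinθ ⇒ φ = -14.899°; ω_rod = −rω cosθ/√(L²−r²sin²θ) = -18.969 rad/s.
V_P = V_A + ω_rod × AP, with AP = 0.1293 m along the rod.
Components: V_Px = −rω sinθ − a·ω_rod·sinφ = -7.2103 m/s;  V_Py = rω cosθ + a·ω_rod·cosφ = +0.96788 m/s.
|V_P| = √(V_Px² + V_Py²) = 7.275 m/s.

7.27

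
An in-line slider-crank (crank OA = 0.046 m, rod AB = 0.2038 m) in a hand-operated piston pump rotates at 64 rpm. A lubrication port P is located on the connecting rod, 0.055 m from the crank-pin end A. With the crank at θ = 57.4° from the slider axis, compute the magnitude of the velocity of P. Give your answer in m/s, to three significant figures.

ω = 6.702 rad/s.  Crank-pin speed |V_A| = rω = 0.30829 m/s, perpendicular to OA.
Rod angle: sinφ = −(r/L) sinθ ⇒ φ = -10.962°; ω_rod = −rω cosθ/√(L²−r²sin²θ) = -0.83016 rad/s.
V_P = V_A + ω_rod × AP, with AP = 0.055 m along the rod.
Components: V_Px = −rω sinθ − a·ω_rod·sinφ = -0.26841 m/s;  V_Py = rω cosθ + a·ω_rod·cosφ = +0.12127 m/s.
|V_P| = √(V_Px² + V_Py²) = 0.29453 m/s.

0.295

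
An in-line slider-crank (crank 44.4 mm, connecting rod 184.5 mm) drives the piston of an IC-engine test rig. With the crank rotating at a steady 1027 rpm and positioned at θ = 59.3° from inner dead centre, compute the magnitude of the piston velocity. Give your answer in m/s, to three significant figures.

4.62

ω = 2π·1027/60 = 107.5 rad/s
For an in-line slider-crank, x = r cosθ + √(L² − r² sin²θ), so v = −rω sinθ·[1 + r cosθ/√(L² − r² sin²θ)].
With r = 0.0444 m, L = 0.1845 m, θ = 59.3°: √(L² − r² sin²θ) = 0.18051 m.
v = −0.0444·107.5·0.85985·[1 + 0.0444·0.51054/0.18051] = -4.6215 m/s.
|v| = 4.6215 m/s.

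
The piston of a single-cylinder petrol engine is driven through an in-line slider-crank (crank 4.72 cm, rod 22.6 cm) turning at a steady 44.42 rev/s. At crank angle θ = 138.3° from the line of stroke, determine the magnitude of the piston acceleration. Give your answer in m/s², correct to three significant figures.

2650

ω = 2π·44.4 = 279.1 rad/s
x(θ) = r cosθ + √(L² − r² sin²θ); with ω constant, a = ω²·d²x/dθ².
d²x/dθ² = −r cosθ − r²(cos2θ)/√u − r⁴ sin²2θ/(4u^{3/2}),  u = L² − r² sin²θ = 0.0500901 m².
Substituting r = 0.0472 m, L = 0.226 m, θ = 138.3°: d²x/dθ² = +0.033988 m.
a = ω²·d²x/dθ² = (279.1)²·(+0.033988) = +2647.5 m/s²;  |a| = 2647.5 m/s².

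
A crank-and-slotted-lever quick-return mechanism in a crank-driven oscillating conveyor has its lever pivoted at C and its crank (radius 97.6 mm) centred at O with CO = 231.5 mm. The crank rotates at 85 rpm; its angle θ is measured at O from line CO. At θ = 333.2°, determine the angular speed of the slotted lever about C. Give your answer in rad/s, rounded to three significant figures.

2.55

ω = 8.901 rad/s (from 85 rpm).
Crank pin A relative to C: A = (d + r cosθ, r sinθ); lever angle φ = atan2(r sinθ, d + r cosθ).
Differentiating tanφ: φ̇ = rω(d cosθ + r)/(d² + r² + 2dr cosθ).
d² + r² + 2dr cosθ = |CA|² = 0.103453 m²;  d cosθ + r = +0.30423 m.
|ω_lever| = |0.0976·8.901·+0.30423| / 0.103453 = 2.5548 rad/s.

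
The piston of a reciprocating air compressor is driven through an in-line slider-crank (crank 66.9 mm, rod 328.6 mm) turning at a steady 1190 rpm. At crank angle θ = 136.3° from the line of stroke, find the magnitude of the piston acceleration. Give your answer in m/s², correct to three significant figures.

ω = 2π·1190/60 = 124.6 rad/s
x(θ) = r cosθ + √(L² − r² sin²θ); with ω constant, a = ω²·d²x/dθ².
d²x/dθ² = −r cosθ − r²(cos2θ)/√u − r⁴ sin²2θ/(4u^{3/2}),  u = L² − r² sin²θ = 0.105842 m².
Substituting r = 0.0669 m, L = 0.3286 m, θ = 136.3°: d²x/dθ² = +0.047597 m.
a = ω²·d²x/dθ² = (124.6)²·(+0.047597) = +739.15 m/s²;  |a| = 739.15 m/s².

739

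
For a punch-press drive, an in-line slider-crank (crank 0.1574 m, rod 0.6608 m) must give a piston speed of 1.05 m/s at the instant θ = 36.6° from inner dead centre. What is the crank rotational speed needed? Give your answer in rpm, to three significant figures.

For an in-line slider-crank, |v_piston| = rω|sinθ|·[1 + r cosθ/√(L² − r² sin²θ)].
With r = 0.1574 m, L = 0.6608 m, θ = 36.6°: the bracketed kinematic factor |dx/dθ| = 0.11198 m.
ω = v/|dx/dθ| = 1.05/0.11198 = 9.3771 rad/s.
N = 60ω/(2π) = 89.544 rpm.

89.5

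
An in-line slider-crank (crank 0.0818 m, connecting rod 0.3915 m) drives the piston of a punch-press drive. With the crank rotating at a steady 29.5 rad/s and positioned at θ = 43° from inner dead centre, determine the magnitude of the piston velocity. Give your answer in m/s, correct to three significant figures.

1.90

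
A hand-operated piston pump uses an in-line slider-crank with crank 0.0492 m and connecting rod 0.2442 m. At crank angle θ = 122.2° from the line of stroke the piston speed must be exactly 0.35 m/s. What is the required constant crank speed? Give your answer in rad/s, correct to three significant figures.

9.43

For an in-line slider-crank, |v_piston| = rω|sinθ|·[1 + r cosθ/√(L² − r² sin²θ)].
With r = 0.0492 m, L = 0.2442 m, θ = 122.2°: the bracketed kinematic factor |dx/dθ| = 0.037097 m.
ω = v/|dx/dθ| = 0.35/0.037097 = 9.4348 rad/s.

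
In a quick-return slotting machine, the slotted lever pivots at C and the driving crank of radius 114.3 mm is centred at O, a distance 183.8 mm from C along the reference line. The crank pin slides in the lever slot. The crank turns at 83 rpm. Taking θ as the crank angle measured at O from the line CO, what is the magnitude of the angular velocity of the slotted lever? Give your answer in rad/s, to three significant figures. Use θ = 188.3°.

12.7

ω = 8.692 rad/s (from 83 rpm).
Crank pin A relative to C: A = (d + r cosθ, r sinθ); lever angle φ = atan2(r sinθ, d + r cosθ).
Differentiating tanφ: φ̇ = rω(d cosθ + r)/(d² + r² + 2dr cosθ).
d² + r² + 2dr cosθ = |CA|² = 0.00527034 m²;  d cosθ + r = -0.067575 m.
|ω_lever| = |0.1143·8.692·-0.067575| / 0.00527034 = 12.738 rad/s.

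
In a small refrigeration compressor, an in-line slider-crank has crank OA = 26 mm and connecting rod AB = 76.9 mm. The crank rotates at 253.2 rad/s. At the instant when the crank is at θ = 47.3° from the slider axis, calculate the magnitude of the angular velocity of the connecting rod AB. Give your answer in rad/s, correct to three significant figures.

59.9

ω = 253.2 rad/s
The rod makes angle φ with the slider axis where L sinφ = r sinθ; differentiating, L cosφ·φ̇ = r ω cosθ.
L cosφ = √(L² − r² sin²θ) = 0.074488 m.
|ω_rod| = r ω |cosθ| / √(L² − r² sin²θ) = 0.026·253.2·0.67816/0.074488 = 59.935 rad/s.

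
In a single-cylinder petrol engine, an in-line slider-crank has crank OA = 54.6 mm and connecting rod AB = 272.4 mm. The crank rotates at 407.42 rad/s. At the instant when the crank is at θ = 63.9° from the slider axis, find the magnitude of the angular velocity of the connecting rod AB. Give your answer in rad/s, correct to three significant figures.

ω = 407.4 rad/s
The rod makes angle φ with the slider axis where L sinφ = r sinθ; differentiating, L cosφ·φ̇ = r ω cosθ.
L cosφ = √(L² − r² sin²θ) = 0.26795 m.
|ω_rod| = r ω |cosθ| / √(L² − r² sin²θ) = 0.0546·407.4·0.43994/0.26795 = 36.524 rad/s.

36.5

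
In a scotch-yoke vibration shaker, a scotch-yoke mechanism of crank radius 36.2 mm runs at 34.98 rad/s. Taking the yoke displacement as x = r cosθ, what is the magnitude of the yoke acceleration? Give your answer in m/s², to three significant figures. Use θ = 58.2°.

ω = 34.98 rad/s
x = r cosθ ⇒ ẍ = −rω² cosθ (ω constant).
|a| = rω²|cosθ| = 0.0362·(34.98)²·|cos 58.2°| = 23.341 m/s².

23.3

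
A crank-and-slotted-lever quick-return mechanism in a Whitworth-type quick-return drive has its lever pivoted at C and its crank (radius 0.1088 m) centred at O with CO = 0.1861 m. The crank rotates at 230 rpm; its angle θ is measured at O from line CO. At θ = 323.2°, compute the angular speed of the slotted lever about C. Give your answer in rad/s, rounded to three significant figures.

8.56

ω = 24.09 rad/s (from 230 rpm).
Crank pin A relative to C: A = (d + r cosθ, r sinθ); lever angle φ = atan2(r sinθ, d + r cosθ).
Differentiating tanφ: φ̇ = rω(d cosθ + r)/(d² + r² + 2dr cosθ).
d² + r² + 2dr cosθ = |CA|² = 0.0788966 m²;  d cosθ + r = +0.25782 m.
|ω_lever| = |0.1088·24.09·+0.25782| / 0.0788966 = 8.5632 rad/s.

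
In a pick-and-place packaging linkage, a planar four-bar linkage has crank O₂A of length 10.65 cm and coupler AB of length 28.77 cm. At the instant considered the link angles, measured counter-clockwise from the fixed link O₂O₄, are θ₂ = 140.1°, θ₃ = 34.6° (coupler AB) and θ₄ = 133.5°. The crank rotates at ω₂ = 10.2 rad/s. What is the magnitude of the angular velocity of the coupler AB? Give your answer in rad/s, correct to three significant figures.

ω₂ = 10.2 rad/s
Differentiating the loop-closure r₂e^{iθ₂}+r₃e^{iθ₃}=r₁+r₄e^{iθ₄} gives r₂ω₂e^{iθ₂}+r₃ω₃e^{iθ₃}=r₄ω₄e^{iθ₄}.
Eliminating the other unknown: ω₃ = r₂ω₂ sin(θ₄−θ₂) / [r₃ sin(θ₃−θ₄)].
Numerator sine = -0.11494; denominator sine = -0.98796.
Result = 0.1065·10.2·(-0.11494) / (0.2877·(-0.98796)) = +0.43927 rad/s; magnitude 0.43927 rad/s.

0.439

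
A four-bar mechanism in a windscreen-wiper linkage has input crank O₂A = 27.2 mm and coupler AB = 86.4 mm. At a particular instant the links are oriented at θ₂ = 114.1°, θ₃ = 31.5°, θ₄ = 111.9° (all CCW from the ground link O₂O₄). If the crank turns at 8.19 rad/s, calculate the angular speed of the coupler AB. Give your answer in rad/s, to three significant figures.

0.100

ω₂ = 8.19 rad/s
Differentiating the loop-closure r₂e^{iθ₂}+r₃e^{iθ₃}=r₁+r₄e^{iθ₄} gives r₂ω₂e^{iθ₂}+r₃ω₃e^{iθ₃}=r₄ω₄e^{iθ₄}.
Eliminating the other unknown: ω₃ = r₂ω₂ sin(θ₄−θ₂) / [r₃ sin(θ₃−θ₄)].
Numerator sine = -0.03839; denominator sine = -0.98600.
Result = 0.0272·8.19·(-0.03839) / (0.0864·(-0.98600)) = +0.10038 rad/s; magnitude 0.10038 rad/s.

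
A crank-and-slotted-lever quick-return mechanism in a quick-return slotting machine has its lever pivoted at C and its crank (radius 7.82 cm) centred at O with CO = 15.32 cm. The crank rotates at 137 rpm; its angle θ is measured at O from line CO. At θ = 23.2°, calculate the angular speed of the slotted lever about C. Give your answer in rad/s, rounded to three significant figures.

ω = 14.35 rad/s (from 137 rpm).
Crank pin A relative to C: A = (d + r cosθ, r sinθ); lever angle φ = atan2(r sinθ, d + r cosθ).
Differentiating tanφ: φ̇ = rω(d cosθ + r)/(d² + r² + 2dr cosθ).
d² + r² + 2dr cosθ = |CA|² = 0.0516084 m²;  d cosθ + r = +0.21901 m.
|ω_lever| = |0.0782·14.35·+0.21901| / 0.0516084 = 4.761 rad/s.

4.76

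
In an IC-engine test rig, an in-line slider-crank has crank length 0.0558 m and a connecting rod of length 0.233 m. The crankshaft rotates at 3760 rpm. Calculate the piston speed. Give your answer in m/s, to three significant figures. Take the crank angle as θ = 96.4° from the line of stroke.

21.2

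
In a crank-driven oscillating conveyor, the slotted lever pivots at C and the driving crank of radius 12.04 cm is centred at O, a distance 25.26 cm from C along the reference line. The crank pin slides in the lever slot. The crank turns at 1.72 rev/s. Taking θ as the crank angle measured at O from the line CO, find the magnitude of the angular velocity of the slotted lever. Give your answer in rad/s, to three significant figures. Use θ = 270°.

ω = 10.81 rad/s (from 1.72 rev/s).
Crank pin A relative to C: A = (d + r cosθ, r sinθ); lever angle φ = atan2(r sinθ, d + r cosθ).
Differentiating tanφ: φ̇ = rω(d cosθ + r)/(d² + r² + 2dr cosθ).
d² + r² + 2dr cosθ = |CA|² = 0.0783029 m²;  d cosθ + r = +0.1204 m.
|ω_lever| = |0.1204·10.81·+0.1204| / 0.0783029 = 2.0007 rad/s.

2.00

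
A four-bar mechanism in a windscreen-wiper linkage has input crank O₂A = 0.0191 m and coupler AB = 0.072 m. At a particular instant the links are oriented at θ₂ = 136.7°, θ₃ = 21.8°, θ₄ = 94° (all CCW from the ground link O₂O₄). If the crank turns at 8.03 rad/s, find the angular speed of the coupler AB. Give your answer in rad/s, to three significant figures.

ω₂ = 8.03 rad/s
Differentiating the loop-closure r₂e^{iθ₂}+r₃e^{iθ₃}=r₁+r₄e^{iθ₄} gives r₂ω₂e^{iθ₂}+r₃ω₃e^{iθ₃}=r₄ω₄e^{iθ₄}.
Eliminating the other unknown: ω₃ = r₂ω₂ sin(θ₄−θ₂) / [r₃ sin(θ₃−θ₄)].
Numerator sine = -0.67816; denominator sine = -0.95213.
Result = 0.0191·8.03·(-0.67816) / (0.072·(-0.95213)) = +1.5172 rad/s; magnitude 1.5172 rad/s.

1.52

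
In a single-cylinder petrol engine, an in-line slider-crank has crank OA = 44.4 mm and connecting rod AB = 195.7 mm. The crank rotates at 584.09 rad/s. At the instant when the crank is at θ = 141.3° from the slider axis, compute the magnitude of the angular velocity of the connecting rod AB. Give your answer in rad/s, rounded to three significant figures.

104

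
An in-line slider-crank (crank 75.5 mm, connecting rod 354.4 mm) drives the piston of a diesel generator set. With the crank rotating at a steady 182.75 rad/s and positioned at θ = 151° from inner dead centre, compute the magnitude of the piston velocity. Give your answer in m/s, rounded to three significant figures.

ω = 182.8 rad/s
For an in-line slider-crank, x = r cosθ + √(L² − r² sin²θ), so v = −rω sinθ·[1 + r cosθ/√(L² − r² sin²θ)].
With r = 0.0755 m, L = 0.3544 m, θ = 151°: √(L² − r² sin²θ) = 0.3525 m.
v = −0.0755·182.8·0.48481·[1 + 0.0755·-0.87462/0.3525] = -5.4361 m/s.
|v| = 5.4361 m/s.

5.44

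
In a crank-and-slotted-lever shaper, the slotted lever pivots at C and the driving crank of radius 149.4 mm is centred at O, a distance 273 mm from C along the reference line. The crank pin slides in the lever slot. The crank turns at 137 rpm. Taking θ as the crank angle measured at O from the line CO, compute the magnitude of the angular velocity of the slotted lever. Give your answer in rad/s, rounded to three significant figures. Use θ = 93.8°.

3.08

ω = 14.35 rad/s (from 137 rpm).
Crank pin A relative to C: A = (d + r cosθ, r sinθ); lever angle φ = atan2(r sinθ, d + r cosθ).
Differentiating tanφ: φ̇ = rω(d cosθ + r)/(d² + r² + 2dr cosθ).
d² + r² + 2dr cosθ = |CA|² = 0.0914432 m²;  d cosθ + r = +0.13131 m.
|ω_lever| = |0.1494·14.35·+0.13131| / 0.0914432 = 3.0778 rad/s.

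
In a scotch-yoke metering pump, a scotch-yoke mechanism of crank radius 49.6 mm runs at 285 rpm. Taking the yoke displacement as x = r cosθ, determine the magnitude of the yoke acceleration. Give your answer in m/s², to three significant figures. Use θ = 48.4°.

29.3

ω = 29.85 rad/s (from 285 rpm).
x = r cosθ ⇒ ẍ = −rω² cosθ (ω constant).
|a| = rω²|cosθ| = 0.0496·(29.85)²·|cos 48.4°| = 29.332 m/s².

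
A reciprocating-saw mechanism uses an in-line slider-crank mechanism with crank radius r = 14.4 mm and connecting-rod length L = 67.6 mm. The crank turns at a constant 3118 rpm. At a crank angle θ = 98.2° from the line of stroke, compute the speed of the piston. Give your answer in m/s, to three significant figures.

4.51

ω = 2π·3118/60 = 326.5 rad/s
For an in-line slider-crank, x = r cosθ + √(L² − r² sin²θ), so v = −rω sinθ·[1 + r cosθ/√(L² − r² sin²θ)].
With r = 0.0144 m, L = 0.0676 m, θ = 98.2°: √(L² − r² sin²θ) = 0.06608 m.
v = −0.0144·326.5·0.98978·[1 + 0.0144·-0.14263/0.06608] = -4.5091 m/s.
|v| = 4.5091 m/s.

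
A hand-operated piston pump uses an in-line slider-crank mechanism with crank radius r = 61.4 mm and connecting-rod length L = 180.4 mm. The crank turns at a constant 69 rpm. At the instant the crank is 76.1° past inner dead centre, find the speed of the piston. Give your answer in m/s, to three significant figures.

0.468

ω = 2π·69/60 = 7.226 rad/s
For an in-line slider-crank, x = r cosθ + √(L² − r² sin²θ), so v = −rω sinθ·[1 + r cosθ/√(L² − r² sin²θ)].
With r = 0.0614 m, L = 0.1804 m, θ = 76.1°: √(L² − r² sin²θ) = 0.17027 m.
v = −0.0614·7.226·0.97072·[1 + 0.0614·0.24023/0.17027] = -0.46797 m/s.
|v| = 0.46797 m/s.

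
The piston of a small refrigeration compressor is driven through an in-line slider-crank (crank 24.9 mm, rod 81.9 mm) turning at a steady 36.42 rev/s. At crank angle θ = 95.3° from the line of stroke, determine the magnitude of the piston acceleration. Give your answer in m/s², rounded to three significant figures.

529

ω = 2π·36.4 = 228.8 rad/s
x(θ) = r cosθ + √(L² − r² sin²θ); with ω constant, a = ω²·d²x/dθ².
d²x/dθ² = −r cosθ − r²(cos2θ)/√u − r⁴ sin²2θ/(4u^{3/2}),  u = L² − r² sin²θ = 0.00609289 m².
Substituting r = 0.0249 m, L = 0.0819 m, θ = 95.3°: d²x/dθ² = +0.010101 m.
a = ω²·d²x/dθ² = (228.8)²·(+0.010101) = +528.92 m/s²;  |a| = 528.92 m/s².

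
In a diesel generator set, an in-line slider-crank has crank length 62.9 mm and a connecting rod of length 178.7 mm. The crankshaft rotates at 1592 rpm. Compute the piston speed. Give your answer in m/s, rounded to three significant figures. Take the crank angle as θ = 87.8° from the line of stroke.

10.6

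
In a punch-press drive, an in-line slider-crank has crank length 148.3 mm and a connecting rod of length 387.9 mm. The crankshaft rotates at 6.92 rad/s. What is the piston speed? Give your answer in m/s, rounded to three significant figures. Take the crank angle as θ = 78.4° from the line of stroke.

ω = 6.92 rad/s
For an in-line slider-crank, x = r cosθ + √(L² − r² sin²θ), so v = −rω sinθ·[1 + r cosθ/√(L² − r² sin²θ)].
With r = 0.1483 m, L = 0.3879 m, θ = 78.4°: √(L² − r² sin²θ) = 0.35967 m.
v = −0.1483·6.92·0.97958·[1 + 0.1483·0.20108/0.35967] = -1.0886 m/s.
|v| = 1.0886 m/s.

1.09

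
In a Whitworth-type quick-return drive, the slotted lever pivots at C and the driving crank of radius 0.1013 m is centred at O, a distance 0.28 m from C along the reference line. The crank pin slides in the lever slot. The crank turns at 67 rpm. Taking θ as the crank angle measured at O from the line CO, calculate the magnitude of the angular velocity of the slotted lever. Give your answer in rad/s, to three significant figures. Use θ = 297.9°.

ω = 7.016 rad/s (from 67 rpm).
Crank pin A relative to C: A = (d + r cosθ, r sinθ); lever angle φ = atan2(r sinθ, d + r cosθ).
Differentiating tanφ: φ̇ = rω(d cosθ + r)/(d² + r² + 2dr cosθ).
d² + r² + 2dr cosθ = |CA|² = 0.115206 m²;  d cosθ + r = +0.23232 m.
|ω_lever| = |0.1013·7.016·+0.23232| / 0.115206 = 1.4333 rad/s.

1.43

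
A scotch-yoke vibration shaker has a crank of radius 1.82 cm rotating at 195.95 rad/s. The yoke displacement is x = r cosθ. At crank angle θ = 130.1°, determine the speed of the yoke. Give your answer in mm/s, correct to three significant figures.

ω = 195.9 rad/s
x = r cosθ ⇒ ẋ = −rω sinθ.
|v| = rω|sinθ| = 0.0182·195.9·|sin 130.1°| = 2.7279 m/s = 2727.9 mm/s.

2730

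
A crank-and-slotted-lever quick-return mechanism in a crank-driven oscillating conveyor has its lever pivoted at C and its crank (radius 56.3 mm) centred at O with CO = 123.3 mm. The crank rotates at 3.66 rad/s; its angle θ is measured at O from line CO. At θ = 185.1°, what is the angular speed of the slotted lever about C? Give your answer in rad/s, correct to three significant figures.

3.02

ω = 3.66 rad/s
Crank pin A relative to C: A = (d + r cosθ, r sinθ); lever angle φ = atan2(r sinθ, d + r cosθ).
Differentiating tanφ: φ̇ = rω(d cosθ + r)/(d² + r² + 2dr cosθ).
d² + r² + 2dr cosθ = |CA|² = 0.00454396 m²;  d cosθ + r = -0.066512 m.
|ω_lever| = |0.0563·3.66·-0.066512| / 0.00454396 = 3.0162 rad/s.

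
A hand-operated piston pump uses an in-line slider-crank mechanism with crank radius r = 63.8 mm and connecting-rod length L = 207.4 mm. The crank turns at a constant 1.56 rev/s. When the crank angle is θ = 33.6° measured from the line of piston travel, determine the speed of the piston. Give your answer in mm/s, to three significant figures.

ω = 2π·1.56 = 9.802 rad/s
For an in-line slider-crank, x = r cosθ + √(L² − r² sin²θ), so v = −rω sinθ·[1 + r cosθ/√(L² − r² sin²θ)].
With r = 0.0638 m, L = 0.2074 m, θ = 33.6°: √(L² − r² sin²θ) = 0.20437 m.
v = −0.0638·9.802·0.55339·[1 + 0.0638·0.83292/0.20437] = -0.43605 m/s.
|v| = 0.43605 m/s = 436.05 mm/s.

436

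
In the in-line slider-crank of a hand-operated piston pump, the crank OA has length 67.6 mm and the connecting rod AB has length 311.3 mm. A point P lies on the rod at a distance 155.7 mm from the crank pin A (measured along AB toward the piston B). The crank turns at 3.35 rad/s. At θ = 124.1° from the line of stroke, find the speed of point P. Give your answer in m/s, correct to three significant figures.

ω = 3.35 rad/s.  Crank-pin speed |V_A| = rω = 0.22646 m/s, perpendicular to OA.
Rod angle: sinφ = −(r/L) sinθ ⇒ φ = -10.359°; ω_rod = −rω cosθ/√(L²−r²sin²θ) = +0.4146 rad/s.
V_P = V_A + ω_rod × AP, with AP = 0.1557 m along the rod.
Components: V_Px = −rω sinθ − a·ω_rod·sinφ = -0.17591 m/s;  V_Py = rω cosθ + a·ω_rod·cosφ = -0.063461 m/s.
|V_P| = √(V_Px² + V_Py²) = 0.18701 m/s.

0.187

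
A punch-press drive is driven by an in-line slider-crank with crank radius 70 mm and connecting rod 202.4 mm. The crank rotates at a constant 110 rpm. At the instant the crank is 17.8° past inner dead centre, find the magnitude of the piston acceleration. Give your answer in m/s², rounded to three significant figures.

ω = 2π·110/60 = 11.52 rad/s
x(θ) = r cosθ + √(L² − r² sin²θ); with ω constant, a = ω²·d²x/dθ².
d²x/dθ² = −r cosθ − r²(cos2θ)/√u − r⁴ sin²2θ/(4u^{3/2}),  u = L² − r² sin²θ = 0.0405079 m².
Substituting r = 0.07 m, L = 0.2024 m, θ = 17.8°: d²x/dθ² = -0.086694 m.
a = ω²·d²x/dθ² = (11.52)²·(-0.086694) = -11.504 m/s²;  |a| = 11.504 m/s².

11.5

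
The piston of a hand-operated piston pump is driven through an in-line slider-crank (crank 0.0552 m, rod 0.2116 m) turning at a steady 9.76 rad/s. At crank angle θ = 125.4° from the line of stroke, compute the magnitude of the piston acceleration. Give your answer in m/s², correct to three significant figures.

3.49

ω = 9.76 rad/s
x(θ) = r cosθ + √(L² − r² sin²θ); with ω constant, a = ω²·d²x/dθ².
d²x/dθ² = −r cosθ − r²(cos2θ)/√u − r⁴ sin²2θ/(4u^{3/2}),  u = L² − r² sin²θ = 0.04275 m².
Substituting r = 0.0552 m, L = 0.2116 m, θ = 125.4°: d²x/dθ² = +0.036589 m.
a = ω²·d²x/dθ² = (9.76)²·(+0.036589) = +3.4853 m/s²;  |a| = 3.4853 m/s².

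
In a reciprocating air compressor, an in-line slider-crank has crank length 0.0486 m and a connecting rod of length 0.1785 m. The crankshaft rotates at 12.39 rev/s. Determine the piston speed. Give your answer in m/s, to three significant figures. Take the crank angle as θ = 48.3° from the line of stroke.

3.35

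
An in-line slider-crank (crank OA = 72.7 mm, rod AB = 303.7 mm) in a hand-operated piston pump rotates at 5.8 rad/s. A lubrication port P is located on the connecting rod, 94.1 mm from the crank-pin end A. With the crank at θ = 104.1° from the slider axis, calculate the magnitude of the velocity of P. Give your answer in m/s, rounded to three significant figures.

0.408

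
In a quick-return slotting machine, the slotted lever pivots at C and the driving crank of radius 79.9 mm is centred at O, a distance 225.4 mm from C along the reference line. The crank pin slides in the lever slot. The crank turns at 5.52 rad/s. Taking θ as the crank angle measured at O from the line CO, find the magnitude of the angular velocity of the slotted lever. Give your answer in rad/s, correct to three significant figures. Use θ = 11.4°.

1.43

ω = 5.52 rad/s
Crank pin A relative to C: A = (d + r cosθ, r sinθ); lever angle φ = atan2(r sinθ, d + r cosθ).
Differentiating tanφ: φ̇ = rω(d cosθ + r)/(d² + r² + 2dr cosθ).
d² + r² + 2dr cosθ = |CA|² = 0.0924975 m²;  d cosθ + r = +0.30085 m.
|ω_lever| = |0.0799·5.52·+0.30085| / 0.0924975 = 1.4345 rad/s.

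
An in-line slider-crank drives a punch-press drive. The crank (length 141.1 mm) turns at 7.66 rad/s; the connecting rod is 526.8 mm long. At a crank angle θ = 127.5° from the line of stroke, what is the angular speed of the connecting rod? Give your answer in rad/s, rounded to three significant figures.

ω = 7.66 rad/s
The rod makes angle φ with the slider axis where L sinφ = r sinθ; differentiating, L cosφ·φ̇ = r ω cosθ.
L cosφ = √(L² − r² sin²θ) = 0.51477 m.
|ω_rod| = r ω |cosθ| / √(L² − r² sin²θ) = 0.1411·7.66·0.60876/0.51477 = 1.2782 rad/s.

1.28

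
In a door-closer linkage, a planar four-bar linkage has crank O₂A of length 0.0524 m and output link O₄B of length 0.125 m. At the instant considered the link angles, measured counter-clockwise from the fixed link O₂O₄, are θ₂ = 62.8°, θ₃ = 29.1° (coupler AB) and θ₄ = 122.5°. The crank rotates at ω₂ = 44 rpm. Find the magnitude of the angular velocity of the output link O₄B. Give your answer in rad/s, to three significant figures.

1.07

ω₂ = 4.608 rad/s (from 44 rpm).
Differentiating the loop-closure r₂e^{iθ₂}+r₃e^{iθ₃}=r₁+r₄e^{iθ₄} gives r₂ω₂e^{iθ₂}+r₃ω₃e^{iθ₃}=r₄ω₄e^{iθ₄}.
Eliminating the other unknown: ω₄ = r₂ω₂ sin(θ₂−θ₃) / [r₄ sin(θ₄−θ₃)].
Numerator sine = +0.55484; denominator sine = +0.99824.
Result = 0.0524·4.608·(+0.55484) / (0.125·(+0.99824)) = +1.0736 rad/s; magnitude 1.0736 rad/s.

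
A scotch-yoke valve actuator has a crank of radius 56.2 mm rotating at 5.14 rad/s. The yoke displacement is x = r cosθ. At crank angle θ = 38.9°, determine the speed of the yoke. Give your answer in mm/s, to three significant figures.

181

ω = 5.14 rad/s
x = r cosθ ⇒ ẋ = −rω sinθ.
|v| = rω|sinθ| = 0.0562·5.14·|sin 38.9°| = 0.1814 m/s = 181.4 mm/s.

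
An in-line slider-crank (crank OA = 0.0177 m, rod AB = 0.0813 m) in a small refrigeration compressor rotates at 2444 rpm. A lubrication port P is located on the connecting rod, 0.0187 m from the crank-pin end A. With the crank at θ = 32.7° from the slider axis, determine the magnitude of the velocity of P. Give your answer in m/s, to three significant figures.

ω = 255.9 rad/s.  Crank-pin speed |V_A| = rω = 4.5301 m/s, perpendicular to OA.
Rod angle: sinφ = −(r/L) sinθ ⇒ φ = -6.755°; ω_rod = −rω cosθ/√(L²−r²sin²θ) = -47.217 rad/s.
V_P = V_A + ω_rod × AP, with AP = 0.0187 m along the rod.
Components: V_Px = −rω sinθ − a·ω_rod·sinφ = -2.5512 m/s;  V_Py = rω cosθ + a·ω_rod·cosφ = +2.9353 m/s.
|V_P| = √(V_Px² + V_Py²) = 3.889 m/s.

3.89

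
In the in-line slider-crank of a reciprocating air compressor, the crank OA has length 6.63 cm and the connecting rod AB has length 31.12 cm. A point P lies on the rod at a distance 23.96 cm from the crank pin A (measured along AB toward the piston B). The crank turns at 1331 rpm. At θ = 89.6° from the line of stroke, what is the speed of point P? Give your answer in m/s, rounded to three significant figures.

9.25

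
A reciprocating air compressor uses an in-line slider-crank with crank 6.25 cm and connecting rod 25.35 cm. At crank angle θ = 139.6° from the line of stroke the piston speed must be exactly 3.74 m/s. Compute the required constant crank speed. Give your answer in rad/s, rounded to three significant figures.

114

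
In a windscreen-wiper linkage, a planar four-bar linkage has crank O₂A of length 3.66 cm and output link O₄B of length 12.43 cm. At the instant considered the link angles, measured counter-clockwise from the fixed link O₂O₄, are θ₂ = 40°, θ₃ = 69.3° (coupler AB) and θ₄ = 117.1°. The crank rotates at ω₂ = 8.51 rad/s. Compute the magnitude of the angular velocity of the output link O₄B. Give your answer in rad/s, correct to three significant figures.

1.66

ω₂ = 8.51 rad/s
Differentiating the loop-closure r₂e^{iθ₂}+r₃e^{iθ₃}=r₁+r₄e^{iθ₄} gives r₂ω₂e^{iθ₂}+r₃ω₃e^{iθ₃}=r₄ω₄e^{iθ₄}.
Eliminating the other unknown: ω₄ = r₂ω₂ sin(θ₂−θ₃) / [r₄ sin(θ₄−θ₃)].
Numerator sine = -0.48938; denominator sine = +0.74080.
Result = 0.0366·8.51·(-0.48938) / (0.1243·(+0.74080)) = -1.6553 rad/s; magnitude 1.6553 rad/s.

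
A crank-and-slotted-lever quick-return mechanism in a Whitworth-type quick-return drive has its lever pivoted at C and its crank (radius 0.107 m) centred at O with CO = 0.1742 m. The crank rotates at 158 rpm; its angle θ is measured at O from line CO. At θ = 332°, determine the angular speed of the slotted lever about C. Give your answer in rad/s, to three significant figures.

6.18

ω = 16.55 rad/s (from 158 rpm).
Crank pin A relative to C: A = (d + r cosθ, r sinθ); lever angle φ = atan2(r sinθ, d + r cosθ).
Differentiating tanφ: φ̇ = rω(d cosθ + r)/(d² + r² + 2dr cosθ).
d² + r² + 2dr cosθ = |CA|² = 0.0747099 m²;  d cosθ + r = +0.26081 m.
|ω_lever| = |0.107·16.55·+0.26081| / 0.0747099 = 6.1804 rad/s.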